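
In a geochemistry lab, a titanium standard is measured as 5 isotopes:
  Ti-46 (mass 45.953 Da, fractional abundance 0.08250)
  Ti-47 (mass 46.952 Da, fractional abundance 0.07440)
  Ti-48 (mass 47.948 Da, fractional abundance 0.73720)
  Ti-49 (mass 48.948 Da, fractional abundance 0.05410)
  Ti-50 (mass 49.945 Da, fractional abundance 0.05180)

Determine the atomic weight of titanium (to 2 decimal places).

Weight each isotope mass by its fractional abundance: 0.08250 × 45.953 + 0.07440 × 46.952 + 0.73720 × 47.948 + 0.05410 × 48.948 + 0.05180 × 49.945
= 3.7911 + 3.4932 + 35.3473 + 2.6481 + 2.5872 = 47.8669 Da

47.87 Da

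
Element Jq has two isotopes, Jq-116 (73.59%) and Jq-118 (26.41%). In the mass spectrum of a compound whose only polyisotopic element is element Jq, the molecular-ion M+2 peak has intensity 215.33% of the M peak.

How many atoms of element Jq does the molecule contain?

6

The M+2/M ratio from n Jq atoms is n · q/p = n · 0.2641/0.7359.
n = 2.1533 × 0.7359/0.2641 = 6.00 ≈ 6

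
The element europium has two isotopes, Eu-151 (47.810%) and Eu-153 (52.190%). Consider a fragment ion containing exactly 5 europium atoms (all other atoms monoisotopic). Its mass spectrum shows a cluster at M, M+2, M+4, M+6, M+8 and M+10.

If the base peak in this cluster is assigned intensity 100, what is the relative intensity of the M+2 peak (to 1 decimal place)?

42.0

(0.47810 + 0.52190)^5 gives M 0.0250, M+2 0.1363, M+4 0.2977, M+6 0.3249, M+8 0.1774, M+10 0.0387; the largest is M+6.
P(M+6) = C(5,3) × 0.47810^2 × 0.52190^3 = 10 × 0.22857961 × 0.14215492 = 0.324937 (base)
P(M+2) = C(5,1) × 0.47810^4 × 0.52190^1 = 5 × 0.05224864 × 0.5219 = 0.136343
Relative intensity = 0.136343 / 0.324937 × 100 = 42.0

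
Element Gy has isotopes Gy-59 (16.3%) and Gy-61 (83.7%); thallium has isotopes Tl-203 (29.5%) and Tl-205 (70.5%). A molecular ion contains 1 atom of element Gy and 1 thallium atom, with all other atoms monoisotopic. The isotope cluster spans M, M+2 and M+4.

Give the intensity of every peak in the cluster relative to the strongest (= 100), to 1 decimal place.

Element Gy pattern (n=1): 0.1630 : 0.8370
Thallium pattern (n=1): 0.2950 : 0.7050
Convolve the two distributions (both contribute in 2-u steps):
  M: 0.1630×0.2950 = 0.048085
  M+2: 0.1630×0.7050 + 0.8370×0.2950 = 0.361830
  M+4: 0.8370×0.7050 = 0.590085
Scale to base peak (0.590085) = 100: 8.1 : 61.3 : 100.0

8.1 : 61.3 : 100.0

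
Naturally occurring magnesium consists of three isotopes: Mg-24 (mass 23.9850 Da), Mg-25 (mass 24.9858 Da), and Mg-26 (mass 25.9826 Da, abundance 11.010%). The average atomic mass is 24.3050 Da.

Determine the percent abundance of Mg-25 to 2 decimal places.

10.00%

The remaining 88.990% is split between Mg-24 (fraction x) and Mg-25 (fraction 0.88990 − x).
Substituting: 23.9850x + 24.9858(0.88990 − x) = 21.44431574
(23.9850 − 24.9858)x = -0.79054768  ⇒  x = 0.78992, y = 0.09998
Mg-24: 78.99%, Mg-25: 10.00%.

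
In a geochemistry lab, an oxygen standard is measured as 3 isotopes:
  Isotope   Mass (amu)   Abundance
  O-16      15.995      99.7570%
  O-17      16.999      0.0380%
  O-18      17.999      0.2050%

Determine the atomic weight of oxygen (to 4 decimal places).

The abundance-weighted mean is 0.997570 × 15.995 + 0.000380 × 16.999 + 0.002050 × 17.999
= 15.95613 + 0.00646 + 0.03690 = 15.99949 amu

15.9995 amu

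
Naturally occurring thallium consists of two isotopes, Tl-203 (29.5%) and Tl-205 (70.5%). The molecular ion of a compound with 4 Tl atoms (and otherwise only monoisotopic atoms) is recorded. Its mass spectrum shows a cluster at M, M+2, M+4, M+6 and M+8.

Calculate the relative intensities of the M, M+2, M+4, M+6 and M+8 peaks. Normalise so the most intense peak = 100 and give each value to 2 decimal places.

1.83 : 17.51 : 62.77 : 100.00 : 59.75

Each Tl atom is independently Tl-203 (p = 0.295) or Tl-205 (q = 0.705); the cluster is the binomial expansion (p + q)^4.
P(M) = 0.295^4 = 0.007573
P(M+2) = 4 × 0.295^3 × 0.705^1 = 0.072396
P(M+4) = 6 × 0.295^2 × 0.705^2 = 0.259522
P(M+6) = 4 × 0.295^1 × 0.705^3 = 0.413475
P(M+8) = 0.705^4 = 0.247034
The M+6 peak is largest (0.413475); scaling to 100 gives 1.83 : 17.51 : 62.77 : 100.00 : 59.75.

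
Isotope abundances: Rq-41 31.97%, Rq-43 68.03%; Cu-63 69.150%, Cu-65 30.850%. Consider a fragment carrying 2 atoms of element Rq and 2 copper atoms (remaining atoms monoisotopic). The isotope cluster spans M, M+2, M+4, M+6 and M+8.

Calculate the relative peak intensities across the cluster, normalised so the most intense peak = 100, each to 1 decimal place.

Element Rq pattern (n=2): 0.10220809 : 0.43498382 : 0.46280809
Copper pattern (n=2): 0.47817225 : 0.4266555 : 0.09517225
Convolve the two distributions (both contribute in 2-u steps):
  M: 0.10220809×0.47817225 = 0.048873
  M+2: 0.10220809×0.4266555 + 0.43498382×0.47817225 = 0.251605
  M+4: 0.10220809×0.09517225 + 0.43498382×0.4266555 + 0.46280809×0.47817225 = 0.416618
  M+6: 0.43498382×0.09517225 + 0.46280809×0.4266555 = 0.238858
  M+8: 0.46280809×0.09517225 = 0.044046
Scale to base peak (0.416618) = 100: 11.7 : 60.4 : 100.0 : 57.3 : 10.6

11.7 : 60.4 : 100.0 : 57.3 : 10.6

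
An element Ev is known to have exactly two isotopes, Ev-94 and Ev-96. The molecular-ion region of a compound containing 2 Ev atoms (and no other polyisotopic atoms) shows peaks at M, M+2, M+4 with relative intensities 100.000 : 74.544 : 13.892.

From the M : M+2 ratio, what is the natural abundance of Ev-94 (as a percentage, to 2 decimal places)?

72.85%

Write p for the Ev-94 fraction. I(M+2)/I(M) = [C(2,1)·p^1·(1−p)] / p^2 = 2·(1−p)/p = 74.544/100.000 = 0.7454
(1−p)/p = 0.7454/2 = 0.3727  ⇒  p = 1/(1 + 0.3727) = 0.7285
Ev-94: 72.85%, Ev-96: 27.15%.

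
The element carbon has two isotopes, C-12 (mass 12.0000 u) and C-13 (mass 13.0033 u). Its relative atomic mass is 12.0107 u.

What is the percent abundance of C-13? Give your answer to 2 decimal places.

With x = fraction of C-12 (so C-13 is 1 − x):
12.0000·x + 13.0033·(1 − x) = 12.0107
(12.0000 − 13.0033)·x = 12.0107 − 13.0033
x = -0.9926 / -1.0033 = 0.98934 → 98.93% C-12, 1.07% C-13.

1.07%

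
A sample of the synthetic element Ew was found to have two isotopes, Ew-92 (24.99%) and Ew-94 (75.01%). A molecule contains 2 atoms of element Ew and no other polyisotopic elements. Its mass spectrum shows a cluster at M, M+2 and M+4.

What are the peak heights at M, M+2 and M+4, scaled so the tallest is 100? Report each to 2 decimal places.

Each Ew atom is independently Ew-92 (p = 0.2499) or Ew-94 (q = 0.7501); the cluster is the binomial expansion (p + q)^2.
P(M) = 0.2499^2 = 0.062450
P(M+2) = 2 × 0.2499^1 × 0.7501^1 = 0.374900
P(M+4) = 0.7501^2 = 0.562650
The M+4 peak is largest (0.562650); scaling to 100 gives 11.10 : 66.63 : 100.00.

11.10 : 66.63 : 100.00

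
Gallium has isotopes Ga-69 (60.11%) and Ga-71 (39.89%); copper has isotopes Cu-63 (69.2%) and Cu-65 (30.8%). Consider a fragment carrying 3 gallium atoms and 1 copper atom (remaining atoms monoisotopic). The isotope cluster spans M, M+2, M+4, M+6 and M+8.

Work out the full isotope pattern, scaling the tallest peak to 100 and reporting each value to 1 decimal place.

Gallium pattern (n=3): 0.21719018 : 0.43239309 : 0.28694328 : 0.06347345
Copper pattern (n=1): 0.6920 : 0.3080
Convolve the two distributions (both contribute in 2-u steps):
  M: 0.21719018×0.6920 = 0.150296
  M+2: 0.21719018×0.3080 + 0.43239309×0.6920 = 0.366111
  M+4: 0.43239309×0.3080 + 0.28694328×0.6920 = 0.331742
  M+6: 0.28694328×0.3080 + 0.06347345×0.6920 = 0.132302
  M+8: 0.06347345×0.3080 = 0.019550
Scale to base peak (0.366111) = 100: 41.1 : 100.0 : 90.6 : 36.1 : 5.3

41.1 : 100.0 : 90.6 : 36.1 : 5.3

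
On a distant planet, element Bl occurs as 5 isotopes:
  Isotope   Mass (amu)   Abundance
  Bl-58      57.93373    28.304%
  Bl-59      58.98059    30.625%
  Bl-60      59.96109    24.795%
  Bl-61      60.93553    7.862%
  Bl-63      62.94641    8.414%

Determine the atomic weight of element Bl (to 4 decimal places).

59.4148 amu

Weight each isotope mass by its fractional abundance: 0.28304 × 57.93373 + 0.30625 × 58.98059 + 0.24795 × 59.96109 + 0.07862 × 60.93553 + 0.08414 × 62.94641
= 16.397563 + 18.062806 + 14.867352 + 4.790751 + 5.296311 = 59.414783 amu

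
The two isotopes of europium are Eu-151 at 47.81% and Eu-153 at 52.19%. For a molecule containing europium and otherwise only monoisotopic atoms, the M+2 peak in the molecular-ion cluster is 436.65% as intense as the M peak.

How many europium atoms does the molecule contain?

The M+2/M ratio from n Eu atoms is n · q/p = n · 0.5219/0.4781.
n = 4.3665 × 0.4781/0.5219 = 4.00 ≈ 4

4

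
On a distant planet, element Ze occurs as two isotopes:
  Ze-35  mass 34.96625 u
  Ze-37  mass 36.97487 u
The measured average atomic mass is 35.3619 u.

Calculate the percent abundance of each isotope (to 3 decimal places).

With x = fraction of Ze-35 (so Ze-37 is 1 − x):
34.96625·x + 36.97487·(1 − x) = 35.3619
(34.96625 − 36.97487)·x = 35.3619 − 36.97487
x = -1.61297 / -2.00862 = 0.80302 → 80.302% Ze-35, 19.698% Ze-37.

Ze-35: 80.302%, Ze-37: 19.698%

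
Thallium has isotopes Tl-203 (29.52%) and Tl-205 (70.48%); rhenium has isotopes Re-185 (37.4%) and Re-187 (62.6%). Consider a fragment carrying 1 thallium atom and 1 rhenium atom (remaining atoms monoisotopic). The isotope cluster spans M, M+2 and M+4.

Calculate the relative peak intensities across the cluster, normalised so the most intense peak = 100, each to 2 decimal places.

24.62 : 100.00 : 98.40

Thallium pattern (n=1): 0.2952 : 0.7048
Rhenium pattern (n=1): 0.3740 : 0.6260
Convolve the two distributions (both contribute in 2-u steps):
  M: 0.2952×0.3740 = 0.110405
  M+2: 0.2952×0.6260 + 0.7048×0.3740 = 0.448390
  M+4: 0.7048×0.6260 = 0.441205
Scale to base peak (0.448390) = 100: 24.62 : 100.00 : 98.40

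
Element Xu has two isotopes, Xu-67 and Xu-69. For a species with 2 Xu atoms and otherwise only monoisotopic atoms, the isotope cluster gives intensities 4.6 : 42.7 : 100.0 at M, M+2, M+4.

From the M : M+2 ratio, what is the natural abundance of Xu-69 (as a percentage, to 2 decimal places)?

If p is the fraction of Xu that is Xu-67, then I(M+2)/I(M) = [C(2,1)·p^1·(1−p)] / p^2 = 2·(1−p)/p = 42.7/4.6 = 9.2826
(1−p)/p = 9.2826/2 = 4.6413  ⇒  p = 1/(1 + 4.6413) = 0.1773
Xu-67: 17.73%, Xu-69: 82.27%.

82.27%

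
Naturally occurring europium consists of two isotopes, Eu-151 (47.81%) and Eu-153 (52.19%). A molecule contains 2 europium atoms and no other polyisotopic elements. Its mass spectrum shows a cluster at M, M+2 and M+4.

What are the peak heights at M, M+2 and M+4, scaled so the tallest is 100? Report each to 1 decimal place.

Each Eu atom is independently Eu-151 (p = 0.4781) or Eu-153 (q = 0.5219); the cluster is the binomial expansion (p + q)^2.
P(M) = 0.4781^2 = 0.228580
P(M+2) = 2 × 0.4781^1 × 0.5219^1 = 0.499041
P(M+4) = 0.5219^2 = 0.272380
The M+2 peak is largest (0.499041); scaling to 100 gives 45.8 : 100.0 : 54.6.

45.8 : 100.0 : 54.6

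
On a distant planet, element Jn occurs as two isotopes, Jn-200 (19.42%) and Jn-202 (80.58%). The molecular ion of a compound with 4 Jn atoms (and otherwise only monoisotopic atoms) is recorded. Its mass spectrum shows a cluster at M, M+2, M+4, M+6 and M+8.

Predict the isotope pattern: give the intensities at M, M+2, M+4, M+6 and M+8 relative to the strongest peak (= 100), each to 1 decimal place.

Expanding (0.1942 + 0.8058)^4:
P(M) = 0.1942^4 = 0.001422
P(M+2) = 4 × 0.1942^3 × 0.8058^1 = 0.023607
P(M+4) = 6 × 0.1942^2 × 0.8058^2 = 0.146928
P(M+6) = 4 × 0.1942^1 × 0.8058^3 = 0.406435
P(M+8) = 0.8058^4 = 0.421608
The M+8 peak is largest (0.421608); scaling to 100 gives 0.3 : 5.6 : 34.8 : 96.4 : 100.0.

0.3 : 5.6 : 34.8 : 96.4 : 100.0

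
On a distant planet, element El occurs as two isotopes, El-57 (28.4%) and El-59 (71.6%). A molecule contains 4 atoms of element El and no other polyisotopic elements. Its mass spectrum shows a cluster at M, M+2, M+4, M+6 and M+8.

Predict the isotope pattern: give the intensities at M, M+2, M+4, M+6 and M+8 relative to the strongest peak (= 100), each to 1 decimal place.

Each El atom is independently El-57 (p = 0.284) or El-59 (q = 0.716); the cluster is the binomial expansion (p + q)^4.
P(M) = 0.284^4 = 0.006505
P(M+2) = 4 × 0.284^3 × 0.716^1 = 0.065604
P(M+4) = 6 × 0.284^2 × 0.716^2 = 0.248093
P(M+6) = 4 × 0.284^1 × 0.716^3 = 0.416982
P(M+8) = 0.716^4 = 0.262816
The M+6 peak is largest (0.416982); scaling to 100 gives 1.6 : 15.7 : 59.5 : 100.0 : 63.0.

1.6 : 15.7 : 59.5 : 100.0 : 63.0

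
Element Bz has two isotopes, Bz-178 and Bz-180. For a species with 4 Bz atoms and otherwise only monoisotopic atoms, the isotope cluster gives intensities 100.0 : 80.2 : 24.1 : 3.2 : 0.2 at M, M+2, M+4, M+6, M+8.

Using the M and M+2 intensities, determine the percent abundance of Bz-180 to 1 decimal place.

16.7%

If p is the fraction of Bz that is Bz-178, then I(M+2)/I(M) = [C(4,1)·p^3·(1−p)] / p^4 = 4·(1−p)/p = 80.2/100.0 = 0.8020
(1−p)/p = 0.8020/4 = 0.2005  ⇒  p = 1/(1 + 0.2005) = 0.8330
Bz-178: 83.3%, Bz-180: 16.7%.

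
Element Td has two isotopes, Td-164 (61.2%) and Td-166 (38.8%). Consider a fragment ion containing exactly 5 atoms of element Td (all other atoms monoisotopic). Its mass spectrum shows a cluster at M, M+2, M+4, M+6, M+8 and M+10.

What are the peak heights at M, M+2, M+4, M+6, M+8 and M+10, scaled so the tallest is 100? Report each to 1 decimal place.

The 5 Td atoms are independent, so intensities follow the terms of (0.612 + 0.388)^5.
P(M) = 0.612^5 = 0.085853
P(M+2) = 5 × 0.612^4 × 0.388^1 = 0.272149
P(M+4) = 10 × 0.612^3 × 0.388^2 = 0.345078
P(M+6) = 10 × 0.612^2 × 0.388^3 = 0.218775
P(M+8) = 5 × 0.612^1 × 0.388^4 = 0.069350
P(M+10) = 0.388^5 = 0.008793
The M+4 peak is largest (0.345078); scaling to 100 gives 24.9 : 78.9 : 100.0 : 63.4 : 20.1 : 2.5.

24.9 : 78.9 : 100.0 : 63.4 : 20.1 : 2.5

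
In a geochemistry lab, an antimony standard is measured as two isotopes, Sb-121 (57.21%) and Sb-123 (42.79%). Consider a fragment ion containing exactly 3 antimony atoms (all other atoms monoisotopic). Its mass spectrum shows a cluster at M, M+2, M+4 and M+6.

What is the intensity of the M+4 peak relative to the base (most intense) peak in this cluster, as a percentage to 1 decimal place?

Term probabilities: M 0.1872, M+2 0.4202, M+4 0.3143, M+6 0.0783. Base peak = M+2.
P(M+2) = C(3,1) × 0.5721^2 × 0.4279^1 = 3 × 0.32729841 × 0.4279 = 0.420153 (base)
P(M+4) = C(3,2) × 0.5721^1 × 0.4279^2 = 3 × 0.5721 × 0.18309841 = 0.314252
Relative intensity = 0.314252 / 0.420153 × 100 = 74.8

74.8%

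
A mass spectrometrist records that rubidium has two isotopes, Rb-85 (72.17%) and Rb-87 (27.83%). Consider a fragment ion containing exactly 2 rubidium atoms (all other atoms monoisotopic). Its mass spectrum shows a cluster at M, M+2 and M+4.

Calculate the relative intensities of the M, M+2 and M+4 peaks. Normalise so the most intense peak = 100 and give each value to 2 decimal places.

100.00 : 77.12 : 14.87

The 2 Rb atoms are independent, so intensities follow the terms of (0.7217 + 0.2783)^2.
P(M) = 0.7217^2 = 0.520851
P(M+2) = 2 × 0.7217^1 × 0.2783^1 = 0.401698
P(M+4) = 0.2783^2 = 0.077451
The M peak is largest (0.520851); scaling to 100 gives 100.00 : 77.12 : 14.87.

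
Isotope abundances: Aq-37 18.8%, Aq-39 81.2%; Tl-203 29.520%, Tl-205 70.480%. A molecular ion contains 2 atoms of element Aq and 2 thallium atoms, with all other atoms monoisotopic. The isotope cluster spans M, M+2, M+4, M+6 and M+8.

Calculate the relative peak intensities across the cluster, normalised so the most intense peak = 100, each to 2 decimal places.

0.72 : 9.70 : 47.43 : 100.00 : 76.88

Element Aq pattern (n=2): 0.035344 : 0.305312 : 0.659344
Thallium pattern (n=2): 0.08714304 : 0.41611392 : 0.49674304
Convolve the two distributions (both contribute in 2-u steps):
  M: 0.035344×0.08714304 = 0.003080
  M+2: 0.035344×0.41611392 + 0.305312×0.08714304 = 0.041313
  M+4: 0.035344×0.49674304 + 0.305312×0.41611392 + 0.659344×0.08714304 = 0.202059
  M+6: 0.305312×0.49674304 + 0.659344×0.41611392 = 0.426024
  M+8: 0.659344×0.49674304 = 0.327525
Scale to base peak (0.426024) = 100: 0.72 : 9.70 : 47.43 : 100.00 : 76.88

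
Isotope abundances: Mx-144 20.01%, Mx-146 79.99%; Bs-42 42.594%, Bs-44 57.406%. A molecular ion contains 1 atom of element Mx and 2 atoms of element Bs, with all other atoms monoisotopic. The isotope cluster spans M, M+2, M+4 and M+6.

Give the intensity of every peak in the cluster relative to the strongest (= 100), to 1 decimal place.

7.9 : 53.2 : 100.0 : 57.7

Element Mx pattern (n=1): 0.2001 : 0.7999
Element Bs pattern (n=2): 0.18142488 : 0.48903023 : 0.32954488
Convolve the two distributions (both contribute in 2-u steps):
  M: 0.2001×0.18142488 = 0.036303
  M+2: 0.2001×0.48903023 + 0.7999×0.18142488 = 0.242977
  M+4: 0.2001×0.32954488 + 0.7999×0.48903023 = 0.457117
  M+6: 0.7999×0.32954488 = 0.263603
Scale to base peak (0.457117) = 100: 7.9 : 53.2 : 100.0 : 57.7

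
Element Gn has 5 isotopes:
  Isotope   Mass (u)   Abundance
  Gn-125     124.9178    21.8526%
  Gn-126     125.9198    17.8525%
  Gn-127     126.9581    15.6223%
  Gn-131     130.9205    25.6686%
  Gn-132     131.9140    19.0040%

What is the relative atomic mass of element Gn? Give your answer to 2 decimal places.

128.29 u

The abundance-weighted mean is 0.218526 × 124.9178 + 0.178525 × 125.9198 + 0.156223 × 126.9581 + 0.256686 × 130.9205 + 0.190040 × 131.9140
= 27.29779 + 22.47983 + 19.83378 + 33.60546 + 25.06894 = 128.28580 u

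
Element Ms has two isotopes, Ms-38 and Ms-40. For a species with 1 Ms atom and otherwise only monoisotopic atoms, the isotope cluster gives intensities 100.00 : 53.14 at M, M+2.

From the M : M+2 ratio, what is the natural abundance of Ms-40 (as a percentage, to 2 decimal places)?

Write p for the Ms-38 fraction. I(M+2)/I(M) = [C(1,1)·p^0·(1−p)] / p^1 = 1·(1−p)/p = 53.14/100.00 = 0.5314
(1−p)/p = 0.5314/1 = 0.5314  ⇒  p = 1/(1 + 0.5314) = 0.6530
Ms-38: 65.30%, Ms-40: 34.70%.

34.70%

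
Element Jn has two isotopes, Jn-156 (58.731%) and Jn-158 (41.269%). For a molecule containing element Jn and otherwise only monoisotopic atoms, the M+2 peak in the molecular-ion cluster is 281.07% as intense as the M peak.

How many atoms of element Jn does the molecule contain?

With n Jn atoms, P(M+2)/P(M) = C(n,1)·p^(n−1)q / p^n = n·q/p = n · 0.41269/0.58731.
n = 2.8107 × 0.58731/0.41269 = 4.00 ≈ 4

4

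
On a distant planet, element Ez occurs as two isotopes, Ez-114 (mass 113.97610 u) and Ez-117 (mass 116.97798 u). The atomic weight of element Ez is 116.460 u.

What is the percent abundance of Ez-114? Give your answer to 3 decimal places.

17.255%

With x = fraction of Ez-114 (so Ez-117 is 1 − x):
113.97610·x + 116.97798·(1 − x) = 116.460
(113.97610 − 116.97798)·x = 116.460 − 116.97798
x = -0.51798 / -3.00188 = 0.17255 → 17.255% Ez-114, 82.745% Ez-117.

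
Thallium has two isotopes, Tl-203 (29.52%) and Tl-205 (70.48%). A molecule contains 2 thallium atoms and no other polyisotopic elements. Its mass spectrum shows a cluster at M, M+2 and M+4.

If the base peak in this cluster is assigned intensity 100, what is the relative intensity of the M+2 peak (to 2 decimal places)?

83.77

(0.2952 + 0.7048)^2 gives M 0.0871, M+2 0.4161, M+4 0.4967; the largest is M+4.
P(M+4) = C(2,2) × 0.2952^0 × 0.7048^2 = 1 × 1.0000 × 0.49674304 = 0.496743 (base)
P(M+2) = C(2,1) × 0.2952^1 × 0.7048^1 = 2 × 0.2952 × 0.7048 = 0.416114
Relative intensity = 0.416114 / 0.496743 × 100 = 83.77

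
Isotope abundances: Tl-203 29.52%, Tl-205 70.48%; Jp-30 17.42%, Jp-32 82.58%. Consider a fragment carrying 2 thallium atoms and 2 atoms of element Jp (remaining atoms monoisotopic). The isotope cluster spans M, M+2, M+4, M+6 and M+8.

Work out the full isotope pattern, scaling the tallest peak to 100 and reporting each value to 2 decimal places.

Thallium pattern (n=2): 0.08714304 : 0.41611392 : 0.49674304
Element Jp pattern (n=2): 0.03034564 : 0.28770872 : 0.68194564
Convolve the two distributions (both contribute in 2-u steps):
  M: 0.08714304×0.03034564 = 0.002644
  M+2: 0.08714304×0.28770872 + 0.41611392×0.03034564 = 0.037699
  M+4: 0.08714304×0.68194564 + 0.41611392×0.28770872 + 0.49674304×0.03034564 = 0.194220
  M+6: 0.41611392×0.68194564 + 0.49674304×0.28770872 = 0.426684
  M+8: 0.49674304×0.68194564 = 0.338752
Scale to base peak (0.426684) = 100: 0.62 : 8.84 : 45.52 : 100.00 : 79.39

0.62 : 8.84 : 45.52 : 100.00 : 79.39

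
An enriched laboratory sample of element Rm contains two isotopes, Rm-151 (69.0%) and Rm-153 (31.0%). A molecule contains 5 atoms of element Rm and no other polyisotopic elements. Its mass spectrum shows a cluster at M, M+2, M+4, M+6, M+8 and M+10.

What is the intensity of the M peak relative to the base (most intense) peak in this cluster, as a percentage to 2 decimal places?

Binomial terms of (0.690 + 0.310)^5: M 0.1564, M+2 0.3513, M+4 0.3157, M+6 0.1418, M+8 0.0319, M+10 0.0029 → M+2 is the base peak.
P(M+2) = C(5,1) × 0.690^4 × 0.310^1 = 5 × 0.22667121 × 0.3100 = 0.351340 (base)
P(M) = C(5,0) × 0.690^5 × 0.310^0 = 1 × 0.15640313 × 1.0000 = 0.156403
Relative intensity = 0.156403 / 0.351340 × 100 = 44.52

44.52%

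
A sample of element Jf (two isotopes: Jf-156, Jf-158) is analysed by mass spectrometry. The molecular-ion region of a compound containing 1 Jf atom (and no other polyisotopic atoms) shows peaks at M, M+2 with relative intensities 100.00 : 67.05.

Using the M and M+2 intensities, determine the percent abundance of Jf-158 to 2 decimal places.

If p is the fraction of Jf that is Jf-156, then I(M+2)/I(M) = [C(1,1)·p^0·(1−p)] / p^1 = 1·(1−p)/p = 67.05/100.00 = 0.6705
(1−p)/p = 0.6705/1 = 0.6705  ⇒  p = 1/(1 + 0.6705) = 0.5986
Jf-156: 59.86%, Jf-158: 40.14%.

40.14%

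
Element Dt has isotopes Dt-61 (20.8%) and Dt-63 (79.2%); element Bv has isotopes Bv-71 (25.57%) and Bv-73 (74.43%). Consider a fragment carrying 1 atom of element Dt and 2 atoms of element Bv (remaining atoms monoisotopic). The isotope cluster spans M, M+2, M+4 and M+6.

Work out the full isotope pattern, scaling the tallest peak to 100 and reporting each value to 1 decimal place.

Element Dt pattern (n=1): 0.2080 : 0.7920
Element Bv pattern (n=2): 0.06538249 : 0.38063502 : 0.55398249
Convolve the two distributions (both contribute in 2-u steps):
  M: 0.2080×0.06538249 = 0.013600
  M+2: 0.2080×0.38063502 + 0.7920×0.06538249 = 0.130955
  M+4: 0.2080×0.55398249 + 0.7920×0.38063502 = 0.416691
  M+6: 0.7920×0.55398249 = 0.438754
Scale to base peak (0.438754) = 100: 3.1 : 29.8 : 95.0 : 100.0

3.1 : 29.8 : 95.0 : 100.0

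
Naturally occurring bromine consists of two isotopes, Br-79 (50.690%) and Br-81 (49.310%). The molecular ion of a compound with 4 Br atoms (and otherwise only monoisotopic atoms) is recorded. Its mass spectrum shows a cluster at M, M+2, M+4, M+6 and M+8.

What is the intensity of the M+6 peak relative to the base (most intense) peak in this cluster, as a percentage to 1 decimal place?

64.9%

(0.50690 + 0.49310)^4 gives M 0.0660, M+2 0.2569, M+4 0.3749, M+6 0.2431, M+8 0.0591; the largest is M+4.
P(M+4) = C(4,2) × 0.50690^2 × 0.49310^2 = 6 × 0.25694761 × 0.24314761 = 0.374857 (base)
P(M+6) = C(4,3) × 0.50690^1 × 0.49310^3 = 4 × 0.5069 × 0.11989609 = 0.243101
Relative intensity = 0.243101 / 0.374857 × 100 = 64.9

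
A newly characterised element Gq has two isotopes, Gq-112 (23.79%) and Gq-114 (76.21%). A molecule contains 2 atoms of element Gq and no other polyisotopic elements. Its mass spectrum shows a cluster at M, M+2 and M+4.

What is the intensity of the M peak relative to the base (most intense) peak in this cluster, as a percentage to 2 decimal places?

Binomial terms of (0.2379 + 0.7621)^2: M 0.0566, M+2 0.3626, M+4 0.5808 → M+4 is the base peak.
P(M+4) = C(2,2) × 0.2379^0 × 0.7621^2 = 1 × 1.0000 × 0.58079641 = 0.580796 (base)
P(M) = C(2,0) × 0.2379^2 × 0.7621^0 = 1 × 0.05659641 × 1.0000 = 0.056596
Relative intensity = 0.056596 / 0.580796 × 100 = 9.74

9.74%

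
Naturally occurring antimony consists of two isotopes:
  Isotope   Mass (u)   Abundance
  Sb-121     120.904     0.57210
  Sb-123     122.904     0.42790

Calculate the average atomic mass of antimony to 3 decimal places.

The abundance-weighted mean is 0.57210 × 120.904 + 0.42790 × 122.904
= 69.1692 + 52.5906 = 121.7598 u

121.760 u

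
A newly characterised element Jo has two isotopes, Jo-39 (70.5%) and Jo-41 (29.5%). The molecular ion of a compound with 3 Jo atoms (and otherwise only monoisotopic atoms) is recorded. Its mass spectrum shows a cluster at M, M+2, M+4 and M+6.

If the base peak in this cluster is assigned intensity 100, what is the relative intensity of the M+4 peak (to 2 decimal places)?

41.84

(0.705 + 0.295)^3 gives M 0.3504, M+2 0.4399, M+4 0.1841, M+6 0.0257; the largest is M+2.
P(M+2) = C(3,1) × 0.705^2 × 0.295^1 = 3 × 0.497025 × 0.2950 = 0.439867 (base)
P(M+4) = C(3,2) × 0.705^1 × 0.295^2 = 3 × 0.7050 × 0.087025 = 0.184058
Relative intensity = 0.184058 / 0.439867 × 100 = 41.84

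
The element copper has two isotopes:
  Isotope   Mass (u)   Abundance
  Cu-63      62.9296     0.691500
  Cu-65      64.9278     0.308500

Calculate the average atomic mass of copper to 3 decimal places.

63.546 u

Ar = Σ fᵢ·mᵢ = 0.691500 × 62.9296 + 0.308500 × 64.9278
= 43.51582 + 20.03023 = 63.54605 u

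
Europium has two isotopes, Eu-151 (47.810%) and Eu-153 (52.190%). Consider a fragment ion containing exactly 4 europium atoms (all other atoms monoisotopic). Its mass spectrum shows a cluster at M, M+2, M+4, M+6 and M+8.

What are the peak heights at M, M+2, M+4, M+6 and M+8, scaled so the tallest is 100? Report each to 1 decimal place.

14.0 : 61.1 : 100.0 : 72.8 : 19.9

Each Eu atom is independently Eu-151 (p = 0.47810) or Eu-153 (q = 0.52190); the cluster is the binomial expansion (p + q)^4.
P(M) = 0.47810^4 = 0.052249
P(M+2) = 4 × 0.47810^3 × 0.52190^1 = 0.228141
P(M+4) = 6 × 0.47810^2 × 0.52190^2 = 0.373563
P(M+6) = 4 × 0.47810^1 × 0.52190^3 = 0.271857
P(M+8) = 0.52190^4 = 0.074191
The M+4 peak is largest (0.373563); scaling to 100 gives 14.0 : 61.1 : 100.0 : 72.8 : 19.9.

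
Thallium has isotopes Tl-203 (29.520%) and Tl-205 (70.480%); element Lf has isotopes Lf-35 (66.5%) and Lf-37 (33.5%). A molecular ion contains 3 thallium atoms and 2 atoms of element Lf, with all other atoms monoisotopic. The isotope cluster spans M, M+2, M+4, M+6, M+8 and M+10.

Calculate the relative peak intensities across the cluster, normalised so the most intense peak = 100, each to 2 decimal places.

Thallium pattern (n=3): 0.02572463 : 0.18425524 : 0.43991564 : 0.35010449
Element Lf pattern (n=2): 0.442225 : 0.44555 : 0.112225
Convolve the two distributions (both contribute in 2-u steps):
  M: 0.02572463×0.442225 = 0.011376
  M+2: 0.02572463×0.44555 + 0.18425524×0.442225 = 0.092944
  M+4: 0.02572463×0.112225 + 0.18425524×0.44555 + 0.43991564×0.442225 = 0.279524
  M+6: 0.18425524×0.112225 + 0.43991564×0.44555 + 0.35010449×0.442225 = 0.371507
  M+8: 0.43991564×0.112225 + 0.35010449×0.44555 = 0.205359
  M+10: 0.35010449×0.112225 = 0.039290
Scale to base peak (0.371507) = 100: 3.06 : 25.02 : 75.24 : 100.00 : 55.28 : 10.58

3.06 : 25.02 : 75.24 : 100.00 : 55.28 : 10.58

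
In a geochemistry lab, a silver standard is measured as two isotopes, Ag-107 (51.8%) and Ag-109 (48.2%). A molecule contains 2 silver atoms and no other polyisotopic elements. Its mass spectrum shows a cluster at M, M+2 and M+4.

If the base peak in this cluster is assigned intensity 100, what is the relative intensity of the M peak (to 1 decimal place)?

Term probabilities: M 0.2683, M+2 0.4994, M+4 0.2323. Base peak = M+2.
P(M+2) = C(2,1) × 0.518^1 × 0.482^1 = 2 × 0.5180 × 0.4820 = 0.499352 (base)
P(M) = C(2,0) × 0.518^2 × 0.482^0 = 1 × 0.268324 × 1.0000 = 0.268324
Relative intensity = 0.268324 / 0.499352 × 100 = 53.7

53.7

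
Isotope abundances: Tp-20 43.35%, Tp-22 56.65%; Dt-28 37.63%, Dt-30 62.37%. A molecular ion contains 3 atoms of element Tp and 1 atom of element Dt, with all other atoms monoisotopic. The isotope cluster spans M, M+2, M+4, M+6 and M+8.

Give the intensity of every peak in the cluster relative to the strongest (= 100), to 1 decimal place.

Element Tp pattern (n=3): 0.0814643 : 0.31937386 : 0.41735939 : 0.18180245
Element Dt pattern (n=1): 0.3763 : 0.6237
Convolve the two distributions (both contribute in 2-u steps):
  M: 0.0814643×0.3763 = 0.030655
  M+2: 0.0814643×0.6237 + 0.31937386×0.3763 = 0.170990
  M+4: 0.31937386×0.6237 + 0.41735939×0.3763 = 0.356246
  M+6: 0.41735939×0.6237 + 0.18180245×0.3763 = 0.328719
  M+8: 0.18180245×0.6237 = 0.113390
Scale to base peak (0.356246) = 100: 8.6 : 48.0 : 100.0 : 92.3 : 31.8

8.6 : 48.0 : 100.0 : 92.3 : 31.8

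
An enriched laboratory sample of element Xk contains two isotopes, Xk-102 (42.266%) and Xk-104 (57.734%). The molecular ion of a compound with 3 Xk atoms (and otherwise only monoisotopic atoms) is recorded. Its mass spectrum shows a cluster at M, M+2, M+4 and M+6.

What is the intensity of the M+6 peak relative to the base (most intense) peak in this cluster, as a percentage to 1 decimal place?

45.5%

(0.42266 + 0.57734)^3 gives M 0.0755, M+2 0.3094, M+4 0.4226, M+6 0.1924; the largest is M+4.
P(M+4) = C(3,2) × 0.42266^1 × 0.57734^2 = 3 × 0.42266 × 0.33332148 = 0.422645 (base)
P(M+6) = C(3,3) × 0.42266^0 × 0.57734^3 = 1 × 1.0000 × 0.19243982 = 0.192440
Relative intensity = 0.192440 / 0.422645 × 100 = 45.5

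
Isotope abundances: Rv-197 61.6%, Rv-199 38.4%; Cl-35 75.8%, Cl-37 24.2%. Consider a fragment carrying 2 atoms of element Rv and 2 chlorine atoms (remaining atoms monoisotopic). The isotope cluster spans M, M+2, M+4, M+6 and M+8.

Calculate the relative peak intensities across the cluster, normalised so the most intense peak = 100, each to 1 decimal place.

53.0 : 100.0 : 68.2 : 19.9 : 2.1

Element Rv pattern (n=2): 0.379456 : 0.473088 : 0.147456
Chlorine pattern (n=2): 0.574564 : 0.366872 : 0.058564
Convolve the two distributions (both contribute in 2-u steps):
  M: 0.379456×0.574564 = 0.218022
  M+2: 0.379456×0.366872 + 0.473088×0.574564 = 0.411031
  M+4: 0.379456×0.058564 + 0.473088×0.366872 + 0.147456×0.574564 = 0.280508
  M+6: 0.473088×0.058564 + 0.147456×0.366872 = 0.081803
  M+8: 0.147456×0.058564 = 0.008636
Scale to base peak (0.411031) = 100: 53.0 : 100.0 : 68.2 : 19.9 : 2.1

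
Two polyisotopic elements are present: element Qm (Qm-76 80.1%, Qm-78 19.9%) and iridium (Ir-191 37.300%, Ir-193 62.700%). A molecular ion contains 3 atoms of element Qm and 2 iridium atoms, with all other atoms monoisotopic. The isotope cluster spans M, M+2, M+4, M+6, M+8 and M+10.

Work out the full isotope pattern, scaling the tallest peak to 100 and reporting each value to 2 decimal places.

18.13 : 74.45 : 100.00 : 49.74 : 10.42 : 0.79

Element Qm pattern (n=3): 0.5139224 : 0.3830358 : 0.0951612 : 0.0078806
Iridium pattern (n=2): 0.139129 : 0.467742 : 0.393129
Convolve the two distributions (both contribute in 2-u steps):
  M: 0.5139224×0.139129 = 0.071502
  M+2: 0.5139224×0.467742 + 0.3830358×0.139129 = 0.293674
  M+4: 0.5139224×0.393129 + 0.3830358×0.467742 + 0.0951612×0.139129 = 0.394439
  M+6: 0.3830358×0.393129 + 0.0951612×0.467742 + 0.0078806×0.139129 = 0.196190
  M+8: 0.0951612×0.393129 + 0.0078806×0.467742 = 0.041097
  M+10: 0.0078806×0.393129 = 0.003098
Scale to base peak (0.394439) = 100: 18.13 : 74.45 : 100.00 : 49.74 : 10.42 : 0.79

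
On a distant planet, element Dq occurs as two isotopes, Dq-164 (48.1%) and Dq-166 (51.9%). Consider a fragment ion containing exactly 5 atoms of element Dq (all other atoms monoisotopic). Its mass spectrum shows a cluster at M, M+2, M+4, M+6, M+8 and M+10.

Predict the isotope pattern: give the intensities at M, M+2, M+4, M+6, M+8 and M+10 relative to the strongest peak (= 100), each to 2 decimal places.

7.96 : 42.95 : 92.68 : 100.00 : 53.95 : 11.64

Expanding (0.481 + 0.519)^5:
P(M) = 0.481^5 = 0.025747
P(M+2) = 5 × 0.481^4 × 0.519^1 = 0.138905
P(M+4) = 10 × 0.481^3 × 0.519^2 = 0.299757
P(M+6) = 10 × 0.481^2 × 0.519^3 = 0.323439
P(M+8) = 5 × 0.481^1 × 0.519^4 = 0.174496
P(M+10) = 0.519^5 = 0.037656
The M+6 peak is largest (0.323439); scaling to 100 gives 7.96 : 42.95 : 92.68 : 100.00 : 53.95 : 11.64.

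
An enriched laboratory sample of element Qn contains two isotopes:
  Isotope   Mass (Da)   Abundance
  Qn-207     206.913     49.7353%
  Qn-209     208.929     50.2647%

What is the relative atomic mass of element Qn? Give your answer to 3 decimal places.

Ar = Σ fᵢ·mᵢ = 0.497353 × 206.913 + 0.502647 × 208.929
= 102.9088 + 105.0175 = 207.9263 Da

207.926 Da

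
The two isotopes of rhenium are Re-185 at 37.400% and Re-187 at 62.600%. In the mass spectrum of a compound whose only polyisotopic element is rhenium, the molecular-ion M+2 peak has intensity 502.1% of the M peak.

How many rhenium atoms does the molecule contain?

The M+2/M ratio from n Re atoms is n · q/p = n · 0.62600/0.37400.
n = 5.021 × 0.37400/0.62600 = 3.00 ≈ 3

3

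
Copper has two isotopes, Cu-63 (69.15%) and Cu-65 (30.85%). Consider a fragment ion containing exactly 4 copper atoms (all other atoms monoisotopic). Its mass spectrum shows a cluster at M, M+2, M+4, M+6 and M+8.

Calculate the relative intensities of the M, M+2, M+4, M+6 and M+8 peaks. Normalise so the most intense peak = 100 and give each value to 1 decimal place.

56.0 : 100.0 : 66.9 : 19.9 : 2.2

Expanding (0.6915 + 0.3085)^4:
P(M) = 0.6915^4 = 0.228649
P(M+2) = 4 × 0.6915^3 × 0.3085^1 = 0.408030
P(M+4) = 6 × 0.6915^2 × 0.3085^2 = 0.273052
P(M+6) = 4 × 0.6915^1 × 0.3085^3 = 0.081212
P(M+8) = 0.3085^4 = 0.009058
The M+2 peak is largest (0.408030); scaling to 100 gives 56.0 : 100.0 : 66.9 : 19.9 : 2.2.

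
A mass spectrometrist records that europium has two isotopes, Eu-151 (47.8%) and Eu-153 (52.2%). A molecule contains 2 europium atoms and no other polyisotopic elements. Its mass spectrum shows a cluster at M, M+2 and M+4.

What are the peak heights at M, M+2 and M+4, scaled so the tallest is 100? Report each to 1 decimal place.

45.8 : 100.0 : 54.6

Expanding (0.478 + 0.522)^2:
P(M) = 0.478^2 = 0.228484
P(M+2) = 2 × 0.478^1 × 0.522^1 = 0.499032
P(M+4) = 0.522^2 = 0.272484
The M+2 peak is largest (0.499032); scaling to 100 gives 45.8 : 100.0 : 54.6.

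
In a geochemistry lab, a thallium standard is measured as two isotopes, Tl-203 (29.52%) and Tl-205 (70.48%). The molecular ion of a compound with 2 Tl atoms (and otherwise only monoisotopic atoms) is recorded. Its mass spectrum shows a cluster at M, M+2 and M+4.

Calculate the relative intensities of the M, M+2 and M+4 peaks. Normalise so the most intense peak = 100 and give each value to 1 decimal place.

17.5 : 83.8 : 100.0

The 2 Tl atoms are independent, so intensities follow the terms of (0.2952 + 0.7048)^2.
P(M) = 0.2952^2 = 0.087143
P(M+2) = 2 × 0.2952^1 × 0.7048^1 = 0.416114
P(M+4) = 0.7048^2 = 0.496743
The M+4 peak is largest (0.496743); scaling to 100 gives 17.5 : 83.8 : 100.0.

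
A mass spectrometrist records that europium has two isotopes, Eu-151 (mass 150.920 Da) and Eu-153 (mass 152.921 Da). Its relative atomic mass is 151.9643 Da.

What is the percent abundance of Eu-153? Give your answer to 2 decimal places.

With x = fraction of Eu-151 (so Eu-153 is 1 − x):
150.920·x + 152.921·(1 − x) = 151.9643
(150.920 − 152.921)·x = 151.9643 − 152.921
x = -0.9567 / -2.001 = 0.47811 → 47.81% Eu-151, 52.19% Eu-153.

52.19%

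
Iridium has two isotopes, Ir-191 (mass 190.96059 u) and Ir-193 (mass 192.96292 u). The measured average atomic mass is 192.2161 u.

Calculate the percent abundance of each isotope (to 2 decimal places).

Ir-191: 37.30%, Ir-193: 62.70%

With x = fraction of Ir-191 (so Ir-193 is 1 − x):
190.96059·x + 192.96292·(1 − x) = 192.2161
(190.96059 − 192.96292)·x = 192.2161 − 192.96292
x = -0.74682 / -2.00233 = 0.37298 → 37.30% Ir-191, 62.70% Ir-193.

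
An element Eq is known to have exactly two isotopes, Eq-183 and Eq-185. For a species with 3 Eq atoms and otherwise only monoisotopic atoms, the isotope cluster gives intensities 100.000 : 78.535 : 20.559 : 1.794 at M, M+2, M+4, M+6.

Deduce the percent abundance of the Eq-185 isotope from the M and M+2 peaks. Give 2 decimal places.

20.75%

Let p = fractional abundance of Eq-183. I(M+2)/I(M) = [C(3,1)·p^2·(1−p)] / p^3 = 3·(1−p)/p = 78.535/100.000 = 0.7853
(1−p)/p = 0.7853/3 = 0.2618  ⇒  p = 1/(1 + 0.2618) = 0.7925
Eq-183: 79.25%, Eq-185: 20.75%.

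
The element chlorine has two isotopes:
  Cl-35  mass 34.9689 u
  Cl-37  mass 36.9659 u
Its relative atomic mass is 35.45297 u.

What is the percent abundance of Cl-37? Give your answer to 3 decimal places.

24.240%

Let x be the fractional abundance of Cl-35; then Cl-37 has abundance 1 − x.
34.9689·x + 36.9659·(1 − x) = 35.45297
(34.9689 − 36.9659)·x = 35.45297 − 36.9659
x = -1.51293 / -1.9970 = 0.75760 → 75.760% Cl-35, 24.240% Cl-37.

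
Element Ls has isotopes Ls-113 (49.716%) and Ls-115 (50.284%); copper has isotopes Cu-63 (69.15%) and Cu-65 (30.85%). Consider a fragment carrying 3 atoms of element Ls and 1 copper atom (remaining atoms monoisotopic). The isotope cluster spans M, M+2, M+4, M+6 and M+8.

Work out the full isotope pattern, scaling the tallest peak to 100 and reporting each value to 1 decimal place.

22.6 : 78.7 : 100.0 : 54.4 : 10.4

Element Ls pattern (n=3): 0.12288208 : 0.37285797 : 0.37711783 : 0.12714212
Copper pattern (n=1): 0.6915 : 0.3085
Convolve the two distributions (both contribute in 2-u steps):
  M: 0.12288208×0.6915 = 0.084973
  M+2: 0.12288208×0.3085 + 0.37285797×0.6915 = 0.295740
  M+4: 0.37285797×0.3085 + 0.37711783×0.6915 = 0.375804
  M+6: 0.37711783×0.3085 + 0.12714212×0.6915 = 0.204260
  M+8: 0.12714212×0.3085 = 0.039223
Scale to base peak (0.375804) = 100: 22.6 : 78.7 : 100.0 : 54.4 : 10.4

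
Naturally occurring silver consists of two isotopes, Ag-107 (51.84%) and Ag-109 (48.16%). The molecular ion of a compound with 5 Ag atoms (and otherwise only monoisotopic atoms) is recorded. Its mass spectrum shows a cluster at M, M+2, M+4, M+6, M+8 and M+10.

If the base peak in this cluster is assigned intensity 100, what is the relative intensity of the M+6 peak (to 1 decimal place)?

(0.5184 + 0.4816)^5 gives M 0.0374, M+2 0.1739, M+4 0.3231, M+6 0.3002, M+8 0.1394, M+10 0.0259; the largest is M+4.
P(M+4) = C(5,2) × 0.5184^3 × 0.4816^2 = 10 × 0.13931407 × 0.23193856 = 0.323123 (base)
P(M+6) = C(5,3) × 0.5184^2 × 0.4816^3 = 10 × 0.26873856 × 0.11170161 = 0.300185
Relative intensity = 0.300185 / 0.323123 × 100 = 92.9

92.9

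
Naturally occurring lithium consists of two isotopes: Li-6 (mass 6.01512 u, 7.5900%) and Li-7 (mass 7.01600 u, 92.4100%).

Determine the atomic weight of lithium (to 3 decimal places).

Ar = Σ fᵢ·mᵢ = 0.075900 × 6.01512 + 0.924100 × 7.01600
= 0.456548 + 6.483486 = 6.940034 u

6.940 u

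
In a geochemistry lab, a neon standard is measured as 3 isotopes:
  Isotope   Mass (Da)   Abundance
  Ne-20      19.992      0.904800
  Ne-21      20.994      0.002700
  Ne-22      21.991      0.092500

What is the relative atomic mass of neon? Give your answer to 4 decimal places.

20.1796 Da

Ar = Σ fᵢ·mᵢ = 0.904800 × 19.992 + 0.002700 × 20.994 + 0.092500 × 21.991
= 18.08876 + 0.05668 + 2.03417 = 20.17961 Da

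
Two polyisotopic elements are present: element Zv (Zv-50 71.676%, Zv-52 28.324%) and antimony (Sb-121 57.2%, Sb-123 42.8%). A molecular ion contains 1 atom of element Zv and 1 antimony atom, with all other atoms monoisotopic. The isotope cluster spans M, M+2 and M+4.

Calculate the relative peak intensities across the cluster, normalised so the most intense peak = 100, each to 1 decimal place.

Element Zv pattern (n=1): 0.71676 : 0.28324
Antimony pattern (n=1): 0.5720 : 0.4280
Convolve the two distributions (both contribute in 2-u steps):
  M: 0.71676×0.5720 = 0.409987
  M+2: 0.71676×0.4280 + 0.28324×0.5720 = 0.468787
  M+4: 0.28324×0.4280 = 0.121227
Scale to base peak (0.468787) = 100: 87.5 : 100.0 : 25.9

87.5 : 100.0 : 25.9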